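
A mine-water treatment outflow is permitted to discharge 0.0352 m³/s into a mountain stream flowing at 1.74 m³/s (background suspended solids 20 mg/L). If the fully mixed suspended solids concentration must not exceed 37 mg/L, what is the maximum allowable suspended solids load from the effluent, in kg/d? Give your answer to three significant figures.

2670 kg/d

Mass balance at the limit: 1.740·20.00 + 0.03520·Cₑ = 1.775·37 → Cₑ = 877.3 mg/L.
Load = 0.03520 m³/s × 877.3 g/m³ × 86 400 s/d = 2668 kg/d.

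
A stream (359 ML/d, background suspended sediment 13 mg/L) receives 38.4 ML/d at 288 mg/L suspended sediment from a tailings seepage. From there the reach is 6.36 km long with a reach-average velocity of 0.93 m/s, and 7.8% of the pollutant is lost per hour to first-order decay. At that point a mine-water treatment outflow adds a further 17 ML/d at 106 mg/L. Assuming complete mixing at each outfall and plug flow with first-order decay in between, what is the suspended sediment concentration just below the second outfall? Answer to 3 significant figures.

Mass balance: C = (359.0·13.00 + 38.40·288.0) / 397.4 = 15730/397.4 = 39.57 mg/L; combined flow 397.4 ML/d.
Travel time t = 6.36·1000 / 0.93 = 6839 s = 1.900 h.
7.8%/h lost → k = −ln(1 − 0.078) = 0.08121 h⁻¹.
Applying C = C₀e^(−kt): 39.57 × 0.8570 = 33.92 mg/L.
At the second outfall, C = (397.4·33.92 + 17.00·106.0) / (397.4 + 17.00) = 36.87 mg/L.

36.9 mg/L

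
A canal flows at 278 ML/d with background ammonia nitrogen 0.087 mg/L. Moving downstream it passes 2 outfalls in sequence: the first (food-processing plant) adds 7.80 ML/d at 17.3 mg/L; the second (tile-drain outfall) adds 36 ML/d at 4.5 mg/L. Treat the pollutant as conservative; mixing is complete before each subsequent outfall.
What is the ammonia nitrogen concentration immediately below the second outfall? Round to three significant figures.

After outfall 1: Q = 278.0 + 7.800 = 285.8 ML/d; C = (278.0·0.08700 + 7.800·17.30)/285.8 = 0.5568 mg/L.
After outfall 2: Q = 285.8 + 36.00 = 321.8 ML/d; C = (285.8·0.5568 + 36.00·4.500)/321.8 = 0.9979 mg/L.

0.998 mg/L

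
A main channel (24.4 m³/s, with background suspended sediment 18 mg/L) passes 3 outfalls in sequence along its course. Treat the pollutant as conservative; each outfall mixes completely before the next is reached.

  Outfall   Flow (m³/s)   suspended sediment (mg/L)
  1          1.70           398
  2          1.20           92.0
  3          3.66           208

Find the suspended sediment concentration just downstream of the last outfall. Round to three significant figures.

After outfall 1: Q = 24.40 + 1.700 = 26.10 m³/s; C = (24.40·18.00 + 1.700·398.0)/26.10 = 42.75 mg/L.
After outfall 2: Q = 26.10 + 1.200 = 27.30 m³/s; C = (26.10·42.75 + 1.200·92.00)/27.30 = 44.92 mg/L.
After outfall 3: Q = 27.30 + 3.660 = 30.96 m³/s; C = (27.30·44.92 + 3.660·208.0)/30.96 = 64.20 mg/L.

64.2 mg/L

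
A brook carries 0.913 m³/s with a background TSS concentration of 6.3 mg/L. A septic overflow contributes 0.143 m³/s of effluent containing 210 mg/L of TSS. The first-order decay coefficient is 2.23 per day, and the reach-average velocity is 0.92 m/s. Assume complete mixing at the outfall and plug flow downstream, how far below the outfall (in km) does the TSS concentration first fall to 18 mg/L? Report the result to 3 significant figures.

After mixing, C = (0.9130·6.300 + 0.1430·210.0) / 1.056 = 35.78/1.056 = 33.88 mg/L.
Set 33.88·exp(−k·t) = 18 → t = ln(33.88/18)/k = 24510 s = 6.808 h.
Distance = v·t = 0.92·24510 = 22550 m = 22.55 km.

22.5 km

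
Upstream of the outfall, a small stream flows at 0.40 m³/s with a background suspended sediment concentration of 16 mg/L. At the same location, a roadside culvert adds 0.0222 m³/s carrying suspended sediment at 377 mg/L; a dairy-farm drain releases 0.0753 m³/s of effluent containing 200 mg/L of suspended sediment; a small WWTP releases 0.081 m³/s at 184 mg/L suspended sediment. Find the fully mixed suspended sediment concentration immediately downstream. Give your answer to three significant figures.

Conservation of mass: C = (0.4000·16.00 + 0.02220·377.0 + 0.07530·200.0 + 0.08100·184.0) / 0.5785 = 44.73/0.5785 = 77.33 mg/L.

77.3 mg/L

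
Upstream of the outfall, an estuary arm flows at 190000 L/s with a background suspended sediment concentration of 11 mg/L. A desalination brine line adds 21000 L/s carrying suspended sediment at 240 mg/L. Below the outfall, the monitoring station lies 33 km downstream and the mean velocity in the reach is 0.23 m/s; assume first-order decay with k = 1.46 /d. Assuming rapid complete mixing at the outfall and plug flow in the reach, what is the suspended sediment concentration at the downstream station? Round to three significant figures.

2.99 mg/L

Mixed concentration C = ΣQC/ΣQ = (190000·11.00 + 21000·240.0) / 211000 = 7130000/211000 = 33.79 mg/L.
Travel time t = 33·1000 / 0.23 = 143500 s = 39.86 h.
Applying C = C₀e^(−kt): 33.79 × 0.08852 = 2.991 mg/L.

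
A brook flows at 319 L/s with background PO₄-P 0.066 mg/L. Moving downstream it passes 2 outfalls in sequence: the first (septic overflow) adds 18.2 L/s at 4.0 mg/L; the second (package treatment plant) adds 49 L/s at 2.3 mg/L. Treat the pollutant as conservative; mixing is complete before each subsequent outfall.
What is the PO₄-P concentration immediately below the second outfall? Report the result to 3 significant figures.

Outfall 1: combined Q = 337.2 L/s; C = (319.0·0.06600 + 18.20·4.000)/337.2 = 0.2783 mg/L.
Outfall 2: combined Q = 386.2 L/s; C = (337.2·0.2783 + 49.00·2.300)/386.2 = 0.5348 mg/L.

0.535 mg/L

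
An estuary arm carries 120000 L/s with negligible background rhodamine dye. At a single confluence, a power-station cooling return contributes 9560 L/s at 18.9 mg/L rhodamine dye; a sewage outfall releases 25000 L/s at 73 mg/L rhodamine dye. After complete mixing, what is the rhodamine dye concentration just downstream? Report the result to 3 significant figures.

After mixing, C = (120000·0 + 9560·18.90 + 25000·73.00) / 154600 = 2006000/154600 = 12.98 mg/L.

13.0 mg/L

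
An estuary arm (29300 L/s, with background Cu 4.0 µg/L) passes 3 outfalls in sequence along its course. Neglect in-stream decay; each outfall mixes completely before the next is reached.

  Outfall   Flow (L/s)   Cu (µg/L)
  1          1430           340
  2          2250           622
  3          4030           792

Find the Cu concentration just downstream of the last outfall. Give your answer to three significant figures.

140 µg/L

Outfall 1: combined Q = 30730 L/s; C = (29300·4.000 + 1430·340.0)/30730 = 19.64 µg/L.
Outfall 2: combined Q = 32980 L/s; C = (30730·19.64 + 2250·622.0)/32980 = 60.73 µg/L.
Outfall 3: combined Q = 37010 L/s; C = (32980·60.73 + 4030·792.0)/37010 = 140.4 µg/L.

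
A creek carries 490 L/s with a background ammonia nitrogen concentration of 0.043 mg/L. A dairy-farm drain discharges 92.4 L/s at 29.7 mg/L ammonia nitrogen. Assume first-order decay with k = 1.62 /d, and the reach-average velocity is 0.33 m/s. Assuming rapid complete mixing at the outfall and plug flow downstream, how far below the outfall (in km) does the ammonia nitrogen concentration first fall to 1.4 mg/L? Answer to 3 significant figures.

21.5 km

Conservation of mass: C = (490.0·0.04300 + 92.40·29.70) / 582.4 = 2765/582.4 = 4.748 mg/L.
Set 4.748·exp(−k·t) = 1.4 → t = ln(4.748/1.4)/k = 65140 s = 18.09 h.
Distance = v·t = 0.33·65140 = 21490 m = 21.49 km.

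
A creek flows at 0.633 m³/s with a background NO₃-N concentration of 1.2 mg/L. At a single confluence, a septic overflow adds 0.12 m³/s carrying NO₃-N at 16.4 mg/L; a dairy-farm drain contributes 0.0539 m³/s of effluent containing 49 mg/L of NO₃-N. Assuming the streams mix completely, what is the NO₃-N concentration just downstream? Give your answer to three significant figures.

6.65 mg/L

Flow-weighted average: C = (0.6330·1.200 + 0.1200·16.40 + 0.05390·49.00) / 0.8069 = 5.369/0.8069 = 6.653 mg/L.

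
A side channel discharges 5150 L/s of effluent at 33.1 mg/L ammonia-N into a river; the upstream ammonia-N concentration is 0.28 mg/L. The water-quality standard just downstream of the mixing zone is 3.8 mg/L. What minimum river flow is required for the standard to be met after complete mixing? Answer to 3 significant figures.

Set C_mix = 3.8: (Q·0.2800 + 5150·33.10) / (Q + 5150) = 3.8
→ Q = 5150·(33.10 − 3.8)/(3.8 − 0.2800) = 42870 L/s.

42900 L/s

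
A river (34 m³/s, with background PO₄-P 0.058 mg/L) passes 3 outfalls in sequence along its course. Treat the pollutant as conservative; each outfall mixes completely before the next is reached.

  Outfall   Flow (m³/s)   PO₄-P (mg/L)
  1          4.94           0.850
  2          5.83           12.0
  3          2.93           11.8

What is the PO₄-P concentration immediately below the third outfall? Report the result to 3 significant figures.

Outfall 1: combined Q = 38.94 m³/s; C = (34.00·0.05800 + 4.940·0.8500)/38.94 = 0.1585 mg/L.
Outfall 2: combined Q = 44.77 m³/s; C = (38.94·0.1585 + 5.830·12.00)/44.77 = 1.700 mg/L.
Outfall 3: combined Q = 47.70 m³/s; C = (44.77·1.700 + 2.930·11.80)/47.70 = 2.321 mg/L.

2.32 mg/L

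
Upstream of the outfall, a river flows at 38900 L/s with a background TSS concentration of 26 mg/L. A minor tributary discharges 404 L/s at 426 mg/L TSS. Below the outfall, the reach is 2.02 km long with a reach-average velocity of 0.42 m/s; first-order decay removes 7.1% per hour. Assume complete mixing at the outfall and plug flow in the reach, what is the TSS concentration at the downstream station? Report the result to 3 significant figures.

After mixing, C = (38900·26.00 + 404.0·426.0) / 39300 = 1184000/39300 = 30.11 mg/L.
Travel time t = 2.02·1000 / 0.42 = 4810 s = 1.336 h.
7.1%/h lost → k = −ln(1 − 0.071) = 0.07365 h⁻¹.
First-order decay: C = 30.11·exp(−k·t) = 30.11·0.9063 = 27.29 mg/L.

27.3 mg/L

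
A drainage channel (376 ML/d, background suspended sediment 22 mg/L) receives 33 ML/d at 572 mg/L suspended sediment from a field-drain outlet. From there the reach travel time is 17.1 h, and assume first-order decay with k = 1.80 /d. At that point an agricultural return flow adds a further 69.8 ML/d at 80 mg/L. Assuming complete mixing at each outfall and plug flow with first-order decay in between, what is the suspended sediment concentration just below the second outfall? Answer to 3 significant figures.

27.4 mg/L

After mixing, C = (376.0·22.00 + 33.00·572.0) / 409.0 = 27150/409.0 = 66.38 mg/L; combined flow 409.0 ML/d.
Decay over the reach: 66.38·exp(−kt) = 66.38·0.2773 = 18.41 mg/L.
At the second outfall, C = (409.0·18.41 + 69.80·80.00) / (409.0 + 69.80) = 27.39 mg/L.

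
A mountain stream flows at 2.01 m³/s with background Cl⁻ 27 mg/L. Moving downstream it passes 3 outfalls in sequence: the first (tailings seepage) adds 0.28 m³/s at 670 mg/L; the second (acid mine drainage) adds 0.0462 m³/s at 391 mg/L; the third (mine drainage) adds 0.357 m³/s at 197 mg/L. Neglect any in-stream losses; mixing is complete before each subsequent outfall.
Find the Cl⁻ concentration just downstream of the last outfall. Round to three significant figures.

123 mg/L

After outfall 1: Q = 2.010 + 0.2800 = 2.290 m³/s; C = (2.010·27.00 + 0.2800·670.0)/2.290 = 105.6 mg/L.
After outfall 2: Q = 2.290 + 0.04620 = 2.336 m³/s; C = (2.290·105.6 + 0.04620·391.0)/2.336 = 111.3 mg/L.
After outfall 3: Q = 2.336 + 0.3570 = 2.693 m³/s; C = (2.336·111.3 + 0.3570·197.0)/2.693 = 122.6 mg/L.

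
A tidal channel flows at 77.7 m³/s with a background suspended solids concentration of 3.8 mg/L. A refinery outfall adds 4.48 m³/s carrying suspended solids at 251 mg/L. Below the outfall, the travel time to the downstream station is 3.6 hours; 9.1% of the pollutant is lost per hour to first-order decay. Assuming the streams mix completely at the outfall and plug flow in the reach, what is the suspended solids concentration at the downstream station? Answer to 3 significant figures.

After mixing, C = (77.70·3.800 + 4.480·251.0) / 82.18 = 1420/82.18 = 17.28 mg/L.
9.1%/h lost → k = −ln(1 − 0.091) = 0.09541 h⁻¹.
After decay, C = 17.28 × e^(−kt) = 17.28 × 0.7093 = 12.25 mg/L.

12.3 mg/L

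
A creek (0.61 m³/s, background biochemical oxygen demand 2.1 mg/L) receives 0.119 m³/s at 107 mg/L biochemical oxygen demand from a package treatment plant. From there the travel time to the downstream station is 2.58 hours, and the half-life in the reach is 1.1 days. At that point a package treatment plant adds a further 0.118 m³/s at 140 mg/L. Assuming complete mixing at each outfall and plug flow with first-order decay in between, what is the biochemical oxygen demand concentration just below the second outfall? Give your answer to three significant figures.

After mixing, C = (0.6100·2.100 + 0.1190·107.0) / 0.7290 = 14.01/0.7290 = 19.22 mg/L; combined flow 0.7290 m³/s.
Half-life 1.1 d → k = ln 2 / 1.1 = 0.6301 d⁻¹.
Decay over the reach: 19.22·exp(−kt) = 19.22·0.9345 = 17.96 mg/L.
Second outfall: C = (0.7290·17.96 + 0.1180·140.0)/0.8470 = 34.97 mg/L.

35.0 mg/L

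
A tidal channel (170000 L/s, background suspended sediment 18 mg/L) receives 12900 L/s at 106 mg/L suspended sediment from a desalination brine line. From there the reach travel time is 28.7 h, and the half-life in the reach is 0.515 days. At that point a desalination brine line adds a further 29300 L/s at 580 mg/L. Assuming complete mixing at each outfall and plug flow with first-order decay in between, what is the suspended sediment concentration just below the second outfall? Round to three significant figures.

84.3 mg/L

Mixed concentration C = ΣQC/ΣQ = (170000·18.00 + 12900·106.0) / 182900 = 4427000/182900 = 24.21 mg/L; combined flow 182900 L/s.
Half-life 0.515 d → k = ln 2 / 0.515 = 1.346 d⁻¹.
After decay, C = 24.21 × e^(−kt) = 24.21 × 0.2000 = 4.841 mg/L.
At the second outfall, C = (182900·4.841 + 29300·580.0) / (182900 + 29300) = 84.26 mg/L.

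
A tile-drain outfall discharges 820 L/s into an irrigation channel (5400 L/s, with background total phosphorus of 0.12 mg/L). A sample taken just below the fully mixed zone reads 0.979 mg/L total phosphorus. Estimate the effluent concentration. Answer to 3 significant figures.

6.64 mg/L

Mass balance: 5400·0.1200 + 820.0·Cₑ = 6220·0.9790
→ Cₑ = (6220·0.9790 − 5400·0.1200) / 820.0 = 6.636 mg/L.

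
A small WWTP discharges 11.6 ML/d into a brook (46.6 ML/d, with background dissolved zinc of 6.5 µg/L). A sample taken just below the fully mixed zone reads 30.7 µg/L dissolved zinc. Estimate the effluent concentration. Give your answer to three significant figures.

128 µg/L

Mass balance: 46.60·6.500 + 11.60·Cₑ = 58.20·30.70
→ Cₑ = (58.20·30.70 − 46.60·6.500) / 11.60 = 127.9 µg/L.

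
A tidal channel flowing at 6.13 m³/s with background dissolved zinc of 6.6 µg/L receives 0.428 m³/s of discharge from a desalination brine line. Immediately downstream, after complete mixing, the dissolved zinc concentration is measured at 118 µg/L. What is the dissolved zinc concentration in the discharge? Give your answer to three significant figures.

Mass balance: 6.130·6.600 + 0.4280·Cₑ = 6.558·118.0
→ Cₑ = (6.558·118.0 − 6.130·6.600) / 0.4280 = 1714 µg/L.

1710 µg/L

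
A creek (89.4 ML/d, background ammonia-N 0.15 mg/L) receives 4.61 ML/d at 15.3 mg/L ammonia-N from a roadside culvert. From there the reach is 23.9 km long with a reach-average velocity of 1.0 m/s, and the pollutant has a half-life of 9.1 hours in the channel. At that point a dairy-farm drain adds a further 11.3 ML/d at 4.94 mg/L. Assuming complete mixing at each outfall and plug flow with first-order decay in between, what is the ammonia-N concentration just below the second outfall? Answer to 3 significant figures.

1.01 mg/L

Mixed concentration C = ΣQC/ΣQ = (89.40·0.1500 + 4.610·15.30) / 94.01 = 83.94/94.01 = 0.8929 mg/L; combined flow 94.01 ML/d.
Travel time t = 23.9·1000 / 1.0 = 23900 s = 6.639 h.
Half-life 9.1 h → k = ln 2 / 9.1 = 0.07617 h⁻¹ = 1.828 d⁻¹.
Decay over the reach: 0.8929·exp(−kt) = 0.8929·0.6031 = 0.5385 mg/L.
At the second outfall, C = (94.01·0.5385 + 11.30·4.940) / (94.01 + 11.30) = 1.011 mg/L.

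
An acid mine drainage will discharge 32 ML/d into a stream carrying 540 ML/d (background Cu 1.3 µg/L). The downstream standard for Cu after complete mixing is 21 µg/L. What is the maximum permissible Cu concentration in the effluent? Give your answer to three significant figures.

At the limit, (Qr·Cr + Qe·Cₑ)/(Qr + Qe) = 21:
Cₑ = (572.0·21 − 540.0·1.300) / 32.00 = 353.4 µg/L.

353 µg/L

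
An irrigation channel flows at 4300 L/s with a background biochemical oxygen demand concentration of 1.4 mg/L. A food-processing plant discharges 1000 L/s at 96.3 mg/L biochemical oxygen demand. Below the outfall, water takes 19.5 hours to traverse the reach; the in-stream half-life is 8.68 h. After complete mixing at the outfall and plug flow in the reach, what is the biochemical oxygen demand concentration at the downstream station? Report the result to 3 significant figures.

4.07 mg/L

Mass balance: C = (4300·1.400 + 1000·96.30) / 5300 = 102300/5300 = 19.31 mg/L.
Half-life 8.68 h → k = ln 2 / 8.68 = 0.07986 h⁻¹ = 1.917 d⁻¹.
Decay over the reach: 19.31·exp(−kt) = 19.31·0.2107 = 4.068 mg/L.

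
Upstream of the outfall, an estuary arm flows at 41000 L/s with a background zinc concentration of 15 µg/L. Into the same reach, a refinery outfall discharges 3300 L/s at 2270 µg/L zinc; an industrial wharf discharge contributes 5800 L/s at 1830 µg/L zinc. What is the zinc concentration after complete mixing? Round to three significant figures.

Mixed concentration C = ΣQC/ΣQ = (41000·15.00 + 3300·2270 + 5800·1830) / 50100 = 18720000/50100 = 373.7 µg/L.

374 µg/L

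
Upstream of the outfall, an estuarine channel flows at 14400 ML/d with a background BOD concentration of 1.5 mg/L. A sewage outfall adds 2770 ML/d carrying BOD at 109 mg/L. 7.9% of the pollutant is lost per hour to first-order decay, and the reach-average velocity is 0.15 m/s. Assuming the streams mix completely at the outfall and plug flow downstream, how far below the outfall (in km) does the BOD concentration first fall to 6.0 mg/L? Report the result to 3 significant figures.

Flow-weighted average: C = (14400·1.500 + 2770·109.0) / 17170 = 323500/17170 = 18.84 mg/L.
7.9%/h lost → k = −ln(1 − 0.079) = 0.08230 h⁻¹.
Set 18.84·exp(−k·t) = 6.0 → t = ln(18.84/6.0)/k = 50060 s = 13.91 h.
Distance = v·t = 0.15·50060 = 7509 m = 7.509 km.

7.51 km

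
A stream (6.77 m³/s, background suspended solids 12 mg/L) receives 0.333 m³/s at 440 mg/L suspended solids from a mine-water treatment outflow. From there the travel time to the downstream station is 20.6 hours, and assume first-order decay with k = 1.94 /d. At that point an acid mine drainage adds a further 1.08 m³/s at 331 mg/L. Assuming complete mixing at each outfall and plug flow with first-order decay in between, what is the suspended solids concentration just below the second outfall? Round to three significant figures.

Mixed concentration C = ΣQC/ΣQ = (6.770·12.00 + 0.3330·440.0) / 7.103 = 227.8/7.103 = 32.07 mg/L; combined flow 7.103 m³/s.
Applying C = C₀e^(−kt): 32.07 × 0.1892 = 6.065 mg/L.
At the second outfall, C = (7.103·6.065 + 1.080·331.0) / (7.103 + 1.080) = 48.95 mg/L.

49.0 mg/L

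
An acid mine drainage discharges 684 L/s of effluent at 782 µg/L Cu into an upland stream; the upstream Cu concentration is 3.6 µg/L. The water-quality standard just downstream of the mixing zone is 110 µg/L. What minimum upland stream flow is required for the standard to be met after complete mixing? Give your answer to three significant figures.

Set C_mix = 110: (Q·3.600 + 684.0·782.0) / (Q + 684.0) = 110
→ Q = 684.0·(782.0 − 110)/(110 − 3.600) = 4320 L/s.

4320 L/s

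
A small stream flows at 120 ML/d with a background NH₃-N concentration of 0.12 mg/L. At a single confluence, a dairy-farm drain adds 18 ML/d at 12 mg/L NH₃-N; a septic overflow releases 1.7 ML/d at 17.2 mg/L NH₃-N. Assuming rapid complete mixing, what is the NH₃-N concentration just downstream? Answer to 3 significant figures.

Conservation of mass: C = (120.0·0.1200 + 18.00·12.00 + 1.700·17.20) / 139.7 = 259.6/139.7 = 1.859 mg/L.

1.86 mg/L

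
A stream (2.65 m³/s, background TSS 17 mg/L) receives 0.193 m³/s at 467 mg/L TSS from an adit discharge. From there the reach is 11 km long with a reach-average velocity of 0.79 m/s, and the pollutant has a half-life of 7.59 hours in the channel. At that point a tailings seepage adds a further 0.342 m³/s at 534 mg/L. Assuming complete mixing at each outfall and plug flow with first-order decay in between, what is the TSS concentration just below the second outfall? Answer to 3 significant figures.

87.2 mg/L

Flow-weighted average: C = (2.650·17.00 + 0.1930·467.0) / 2.843 = 135.2/2.843 = 47.55 mg/L; combined flow 2.843 m³/s.
Travel time t = 11·1000 / 0.79 = 13920 s = 3.868 h.
Half-life 7.59 h → k = ln 2 / 7.59 = 0.09132 h⁻¹ = 2.192 d⁻¹.
First-order decay: C = 47.55·exp(−k·t) = 47.55·0.7024 = 33.40 mg/L.
Second outfall: C = (2.843·33.40 + 0.3420·534.0)/3.185 = 87.15 mg/L.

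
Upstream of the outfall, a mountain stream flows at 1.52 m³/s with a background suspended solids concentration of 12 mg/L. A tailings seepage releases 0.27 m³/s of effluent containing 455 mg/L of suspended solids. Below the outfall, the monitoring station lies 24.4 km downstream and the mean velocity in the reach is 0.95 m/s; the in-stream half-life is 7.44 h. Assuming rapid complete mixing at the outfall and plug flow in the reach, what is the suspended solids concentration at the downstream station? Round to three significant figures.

Flow-weighted average: C = (1.520·12.00 + 0.2700·455.0) / 1.790 = 141.1/1.790 = 78.82 mg/L.
Travel time t = 24.4·1000 / 0.95 = 25680 s = 7.135 h.
Half-life 7.44 h → k = ln 2 / 7.44 = 0.09316 h⁻¹ = 2.236 d⁻¹.
Applying C = C₀e^(−kt): 78.82 × 0.5144 = 40.55 mg/L.

40.5 mg/L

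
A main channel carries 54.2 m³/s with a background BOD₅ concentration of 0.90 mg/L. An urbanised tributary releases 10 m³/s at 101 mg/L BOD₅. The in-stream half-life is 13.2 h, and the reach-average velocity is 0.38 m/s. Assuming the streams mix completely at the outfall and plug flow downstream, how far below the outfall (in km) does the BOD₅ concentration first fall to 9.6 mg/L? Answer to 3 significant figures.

After mixing, C = (54.20·0.9000 + 10.00·101.0) / 64.20 = 1059/64.20 = 16.49 mg/L.
Half-life 13.2 h → k = ln 2 / 13.2 = 0.05251 h⁻¹ = 1.260 d⁻¹.
Set 16.49·exp(−k·t) = 9.6 → t = ln(16.49/9.6)/k = 37100 s = 10.30 h.
Distance = v·t = 0.38·37100 = 14100 m = 14.10 km.

14.1 km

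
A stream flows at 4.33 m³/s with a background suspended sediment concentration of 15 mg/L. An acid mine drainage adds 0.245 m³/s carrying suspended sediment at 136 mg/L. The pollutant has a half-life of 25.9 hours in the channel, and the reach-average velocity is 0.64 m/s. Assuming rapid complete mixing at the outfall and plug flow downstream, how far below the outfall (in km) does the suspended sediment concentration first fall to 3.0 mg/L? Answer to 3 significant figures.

169 km

After mixing, C = (4.330·15.00 + 0.2450·136.0) / 4.575 = 98.27/4.575 = 21.48 mg/L.
Half-life 25.9 h → k = ln 2 / 25.9 = 0.02676 h⁻¹ = 0.6423 d⁻¹.
Set 21.48·exp(−k·t) = 3.0 → t = ln(21.48/3.0)/k = 264800 s = 73.55 h.
Distance = v·t = 0.64·264800 = 169500 m = 169.5 km.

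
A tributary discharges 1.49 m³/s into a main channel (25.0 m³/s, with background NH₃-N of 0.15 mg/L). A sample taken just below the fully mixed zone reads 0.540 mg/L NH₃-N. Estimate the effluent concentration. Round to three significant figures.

7.08 mg/L

Mass balance: 25.00·0.1500 + 1.490·Cₑ = 26.49·0.5400
→ Cₑ = (26.49·0.5400 − 25.00·0.1500) / 1.490 = 7.084 mg/L.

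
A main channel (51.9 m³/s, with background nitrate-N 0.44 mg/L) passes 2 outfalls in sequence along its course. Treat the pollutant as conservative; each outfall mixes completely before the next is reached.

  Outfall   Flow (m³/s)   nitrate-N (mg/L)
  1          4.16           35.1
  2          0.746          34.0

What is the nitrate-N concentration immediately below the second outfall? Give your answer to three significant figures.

3.42 mg/L

Below outfall 1: Q → 56.06 m³/s, C = (51.90·0.4400 + 4.160·35.10)/56.06 = 3.012 mg/L.
Below outfall 2: Q → 56.81 m³/s, C = (56.06·3.012 + 0.7460·34.00)/56.81 = 3.419 mg/L.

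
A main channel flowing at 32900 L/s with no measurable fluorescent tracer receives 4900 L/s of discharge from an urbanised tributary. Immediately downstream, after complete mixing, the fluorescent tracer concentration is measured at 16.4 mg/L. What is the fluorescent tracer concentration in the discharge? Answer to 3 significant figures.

Mass balance: 32900·0 + 4900·Cₑ = 37800·16.40
→ Cₑ = (37800·16.40 − 32900·0) / 4900 = 126.5 mg/L.

127 mg/L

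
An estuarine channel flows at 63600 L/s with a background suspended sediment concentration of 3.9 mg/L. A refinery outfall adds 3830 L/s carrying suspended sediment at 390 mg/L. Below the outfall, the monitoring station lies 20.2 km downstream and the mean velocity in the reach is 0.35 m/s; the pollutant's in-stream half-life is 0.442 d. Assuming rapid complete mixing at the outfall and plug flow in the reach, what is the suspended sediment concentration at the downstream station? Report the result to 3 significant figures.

Flow-weighted average: C = (63600·3.900 + 3830·390.0) / 67430 = 1742000/67430 = 25.83 mg/L.
Travel time t = 20.2·1000 / 0.35 = 57710 s = 16.03 h.
Half-life 0.442 d → k = ln 2 / 0.442 = 1.568 d⁻¹.
After decay, C = 25.83 × e^(−kt) = 25.83 × 0.3508 = 9.061 mg/L.

9.06 mg/L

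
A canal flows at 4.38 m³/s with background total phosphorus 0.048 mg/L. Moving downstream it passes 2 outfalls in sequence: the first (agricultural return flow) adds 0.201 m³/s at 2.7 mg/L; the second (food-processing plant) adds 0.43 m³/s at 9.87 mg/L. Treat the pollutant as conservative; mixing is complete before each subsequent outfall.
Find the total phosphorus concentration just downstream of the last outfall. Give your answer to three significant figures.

0.997 mg/L

Outfall 1: combined Q = 4.581 m³/s; C = (4.380·0.04800 + 0.2010·2.700)/4.581 = 0.1644 mg/L.
Outfall 2: combined Q = 5.011 m³/s; C = (4.581·0.1644 + 0.4300·9.870)/5.011 = 0.9972 mg/L.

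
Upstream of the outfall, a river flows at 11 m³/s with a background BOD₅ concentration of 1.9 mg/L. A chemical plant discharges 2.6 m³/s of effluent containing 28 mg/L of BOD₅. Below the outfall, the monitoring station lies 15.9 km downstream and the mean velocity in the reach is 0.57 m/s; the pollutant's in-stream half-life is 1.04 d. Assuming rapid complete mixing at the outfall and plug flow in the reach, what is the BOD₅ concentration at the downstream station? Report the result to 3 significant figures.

Mixed concentration C = ΣQC/ΣQ = (11.00·1.900 + 2.600·28.00) / 13.60 = 93.70/13.60 = 6.890 mg/L.
Travel time t = 15.9·1000 / 0.57 = 27890 s = 7.749 h.
Half-life 1.04 d → k = ln 2 / 1.04 = 0.6665 d⁻¹.
First-order decay: C = 6.890·exp(−k·t) = 6.890·0.8064 = 5.556 mg/L.

5.56 mg/L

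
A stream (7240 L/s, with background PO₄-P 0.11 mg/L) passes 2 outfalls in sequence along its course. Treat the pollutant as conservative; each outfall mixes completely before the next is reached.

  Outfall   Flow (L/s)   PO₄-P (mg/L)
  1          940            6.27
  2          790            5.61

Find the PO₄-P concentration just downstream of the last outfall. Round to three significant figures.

1.24 mg/L

Outfall 1: combined Q = 8180 L/s; C = (7240·0.1100 + 940.0·6.270)/8180 = 0.8179 mg/L.
Outfall 2: combined Q = 8970 L/s; C = (8180·0.8179 + 790.0·5.610)/8970 = 1.240 mg/L.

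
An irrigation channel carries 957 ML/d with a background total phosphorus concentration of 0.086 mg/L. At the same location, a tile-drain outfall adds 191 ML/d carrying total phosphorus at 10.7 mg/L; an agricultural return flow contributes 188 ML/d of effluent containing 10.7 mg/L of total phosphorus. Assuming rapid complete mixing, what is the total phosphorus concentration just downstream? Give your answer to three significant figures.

Conservation of mass: C = (957.0·0.08600 + 191.0·10.70 + 188.0·10.70) / 1336 = 4138/1336 = 3.097 mg/L.

3.10 mg/L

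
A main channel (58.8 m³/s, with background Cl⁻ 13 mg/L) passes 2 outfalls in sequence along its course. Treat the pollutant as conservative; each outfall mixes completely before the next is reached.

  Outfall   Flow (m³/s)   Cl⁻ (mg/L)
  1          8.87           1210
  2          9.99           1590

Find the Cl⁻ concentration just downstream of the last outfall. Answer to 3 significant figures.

Below outfall 1: Q → 67.67 m³/s, C = (58.80·13.00 + 8.870·1210)/67.67 = 169.9 mg/L.
Below outfall 2: Q → 77.66 m³/s, C = (67.67·169.9 + 9.990·1590)/77.66 = 352.6 mg/L.

353 mg/L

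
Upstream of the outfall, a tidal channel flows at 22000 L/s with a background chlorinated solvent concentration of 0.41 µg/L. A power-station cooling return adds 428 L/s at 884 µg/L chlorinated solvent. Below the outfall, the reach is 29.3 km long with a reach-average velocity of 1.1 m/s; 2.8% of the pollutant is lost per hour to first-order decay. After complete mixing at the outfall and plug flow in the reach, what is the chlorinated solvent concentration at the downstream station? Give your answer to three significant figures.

Flow-weighted average: C = (22000·0.4100 + 428.0·884.0) / 22430 = 387400/22430 = 17.27 µg/L.
Travel time t = 29.3·1000 / 1.1 = 26640 s = 7.399 h.
2.8%/h lost → k = −ln(1 − 0.028) = 0.02840 h⁻¹.
Applying C = C₀e^(−kt): 17.27 × 0.8105 = 14.00 µg/L.

14.0 µg/L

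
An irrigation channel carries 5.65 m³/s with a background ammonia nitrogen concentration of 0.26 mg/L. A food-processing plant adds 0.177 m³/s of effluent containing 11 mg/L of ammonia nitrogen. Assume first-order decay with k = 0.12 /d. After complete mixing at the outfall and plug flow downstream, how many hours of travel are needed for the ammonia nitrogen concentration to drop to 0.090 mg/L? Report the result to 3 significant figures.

After mixing, C = (5.650·0.2600 + 0.1770·11.00) / 5.827 = 3.416/5.827 = 0.5862 mg/L.
0.5862·exp(−k·t) = 0.090 → t = ln(0.5862/0.090)/k = 1349000 s = 374.8 h.

375 h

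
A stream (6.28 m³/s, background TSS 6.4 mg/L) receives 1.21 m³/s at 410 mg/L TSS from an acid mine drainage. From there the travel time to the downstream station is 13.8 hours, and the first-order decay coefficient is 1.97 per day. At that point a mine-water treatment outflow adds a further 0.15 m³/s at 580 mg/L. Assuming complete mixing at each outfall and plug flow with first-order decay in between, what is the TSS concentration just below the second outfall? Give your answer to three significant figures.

34.0 mg/L

Mass balance: C = (6.280·6.400 + 1.210·410.0) / 7.490 = 536.3/7.490 = 71.60 mg/L; combined flow 7.490 m³/s.
Decay over the reach: 71.60·exp(−kt) = 71.60·0.3221 = 23.07 mg/L.
At the second outfall, C = (7.490·23.07 + 0.1500·580.0) / (7.490 + 0.1500) = 34.00 mg/L.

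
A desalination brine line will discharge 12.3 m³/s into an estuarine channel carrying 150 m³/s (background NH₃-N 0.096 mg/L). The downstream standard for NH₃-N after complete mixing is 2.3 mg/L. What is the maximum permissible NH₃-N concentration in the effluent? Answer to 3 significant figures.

At the limit, (Qr·Cr + Qe·Cₑ)/(Qr + Qe) = 2.3:
Cₑ = (162.3·2.3 − 150.0·0.09600) / 12.30 = 29.18 mg/L.

29.2 mg/L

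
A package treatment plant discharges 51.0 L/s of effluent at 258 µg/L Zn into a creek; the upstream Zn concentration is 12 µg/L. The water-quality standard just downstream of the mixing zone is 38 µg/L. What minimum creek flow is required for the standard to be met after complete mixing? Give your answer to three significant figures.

Set C_mix = 38: (Q·12.00 + 51.00·258.0) / (Q + 51.00) = 38
→ Q = 51.00·(258.0 − 38)/(38 − 12.00) = 431.5 L/s.

432 L/s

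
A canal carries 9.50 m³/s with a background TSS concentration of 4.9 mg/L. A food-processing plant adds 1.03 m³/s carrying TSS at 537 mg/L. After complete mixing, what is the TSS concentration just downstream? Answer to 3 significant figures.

After mixing, C = (9.500·4.900 + 1.030·537.0) / 10.53 = 599.7/10.53 = 56.95 mg/L.

56.9 mg/L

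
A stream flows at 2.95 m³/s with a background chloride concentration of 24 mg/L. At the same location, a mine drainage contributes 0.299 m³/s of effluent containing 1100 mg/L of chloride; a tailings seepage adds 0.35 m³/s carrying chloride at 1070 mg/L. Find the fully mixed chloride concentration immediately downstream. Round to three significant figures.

After mixing, C = (2.950·24.00 + 0.2990·1100 + 0.3500·1070) / 3.599 = 774.2/3.599 = 215.1 mg/L.

215 mg/L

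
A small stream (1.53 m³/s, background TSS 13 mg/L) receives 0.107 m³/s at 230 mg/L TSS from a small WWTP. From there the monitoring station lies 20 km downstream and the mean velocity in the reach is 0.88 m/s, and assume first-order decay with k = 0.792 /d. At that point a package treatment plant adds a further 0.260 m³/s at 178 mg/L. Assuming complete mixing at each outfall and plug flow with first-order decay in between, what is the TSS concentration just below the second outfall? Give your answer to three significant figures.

43.4 mg/L

Mass balance: C = (1.530·13.00 + 0.1070·230.0) / 1.637 = 44.50/1.637 = 27.18 mg/L; combined flow 1.637 m³/s.
Travel time t = 20·1000 / 0.88 = 22730 s = 6.313 h.
Decay over the reach: 27.18·exp(−kt) = 27.18·0.8119 = 22.07 mg/L.
Second outfall: C = (1.637·22.07 + 0.2600·178.0)/1.897 = 43.44 mg/L.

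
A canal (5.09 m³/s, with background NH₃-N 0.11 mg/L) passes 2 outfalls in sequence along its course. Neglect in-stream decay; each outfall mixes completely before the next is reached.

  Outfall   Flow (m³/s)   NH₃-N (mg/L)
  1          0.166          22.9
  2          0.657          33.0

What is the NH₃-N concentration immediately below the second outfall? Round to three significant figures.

After outfall 1: Q = 5.090 + 0.1660 = 5.256 m³/s; C = (5.090·0.1100 + 0.1660·22.90)/5.256 = 0.8298 mg/L.
After outfall 2: Q = 5.256 + 0.6570 = 5.913 m³/s; C = (5.256·0.8298 + 0.6570·33.00)/5.913 = 4.404 mg/L.

4.40 mg/L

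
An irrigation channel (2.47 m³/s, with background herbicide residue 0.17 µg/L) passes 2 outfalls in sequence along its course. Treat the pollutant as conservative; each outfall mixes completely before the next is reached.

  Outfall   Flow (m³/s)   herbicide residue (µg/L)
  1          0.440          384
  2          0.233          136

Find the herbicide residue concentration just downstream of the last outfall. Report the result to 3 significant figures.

Below outfall 1: Q → 2.910 m³/s, C = (2.470·0.1700 + 0.4400·384.0)/2.910 = 58.21 µg/L.
Below outfall 2: Q → 3.143 m³/s, C = (2.910·58.21 + 0.2330·136.0)/3.143 = 63.97 µg/L.

64.0 µg/L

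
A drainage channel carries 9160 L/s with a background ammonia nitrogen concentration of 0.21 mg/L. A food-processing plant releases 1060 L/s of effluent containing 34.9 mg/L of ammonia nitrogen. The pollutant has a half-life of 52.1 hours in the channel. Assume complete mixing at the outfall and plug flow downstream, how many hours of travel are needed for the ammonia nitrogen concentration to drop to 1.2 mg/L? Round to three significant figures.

Mass balance: C = (9160·0.2100 + 1060·34.90) / 10220 = 38920/10220 = 3.808 mg/L.
Half-life 52.1 h → k = ln 2 / 52.1 = 0.01330 h⁻¹ = 0.3193 d⁻¹.
3.808·exp(−k·t) = 1.2 → t = ln(3.808/1.2)/k = 312500 s = 86.80 h.

86.8 h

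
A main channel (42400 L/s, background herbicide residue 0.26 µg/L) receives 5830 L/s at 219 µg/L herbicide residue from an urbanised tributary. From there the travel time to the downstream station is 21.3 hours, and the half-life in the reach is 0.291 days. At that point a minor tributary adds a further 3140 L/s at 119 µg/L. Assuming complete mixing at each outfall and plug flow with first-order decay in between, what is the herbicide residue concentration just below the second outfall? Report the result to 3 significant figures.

10.3 µg/L

After mixing, C = (42400·0.2600 + 5830·219.0) / 48230 = 1288000/48230 = 26.70 µg/L; combined flow 48230 L/s.
Half-life 0.291 d → k = ln 2 / 0.291 = 2.382 d⁻¹.
Applying C = C₀e^(−kt): 26.70 × 0.1208 = 3.224 µg/L.
At the second outfall, C = (48230·3.224 + 3140·119.0) / (48230 + 3140) = 10.30 µg/L.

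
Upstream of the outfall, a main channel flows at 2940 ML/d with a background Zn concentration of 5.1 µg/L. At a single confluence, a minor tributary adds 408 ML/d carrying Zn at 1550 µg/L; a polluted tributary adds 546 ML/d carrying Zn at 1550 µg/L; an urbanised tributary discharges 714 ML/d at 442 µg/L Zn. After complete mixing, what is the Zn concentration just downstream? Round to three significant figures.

Mass balance: C = (2940·5.100 + 408.0·1550 + 546.0·1550 + 714.0·442.0) / 4608 = 1809000/4608 = 392.6 µg/L.

393 µg/L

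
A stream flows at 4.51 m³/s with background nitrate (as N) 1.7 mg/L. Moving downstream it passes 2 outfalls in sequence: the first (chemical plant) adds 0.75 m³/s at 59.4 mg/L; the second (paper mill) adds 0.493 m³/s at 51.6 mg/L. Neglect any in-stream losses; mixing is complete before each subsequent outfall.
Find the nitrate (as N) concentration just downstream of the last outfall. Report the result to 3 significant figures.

13.5 mg/L

Outfall 1: combined Q = 5.260 m³/s; C = (4.510·1.700 + 0.7500·59.40)/5.260 = 9.927 mg/L.
Outfall 2: combined Q = 5.753 m³/s; C = (5.260·9.927 + 0.4930·51.60)/5.753 = 13.50 mg/L.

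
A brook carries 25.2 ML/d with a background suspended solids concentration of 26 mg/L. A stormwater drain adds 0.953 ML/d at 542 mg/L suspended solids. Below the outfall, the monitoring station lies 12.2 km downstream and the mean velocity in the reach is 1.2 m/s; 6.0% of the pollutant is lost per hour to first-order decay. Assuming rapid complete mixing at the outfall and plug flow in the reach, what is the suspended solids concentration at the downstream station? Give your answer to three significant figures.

37.6 mg/L

Conservation of mass: C = (25.20·26.00 + 0.9530·542.0) / 26.15 = 1172/26.15 = 44.80 mg/L.
Travel time t = 12.2·1000 / 1.2 = 10170 s = 2.824 h.
6.0%/h lost → k = −ln(1 − 0.06) = 0.06188 h⁻¹.
First-order decay: C = 44.80·exp(−k·t) = 44.80·0.8397 = 37.62 mg/L.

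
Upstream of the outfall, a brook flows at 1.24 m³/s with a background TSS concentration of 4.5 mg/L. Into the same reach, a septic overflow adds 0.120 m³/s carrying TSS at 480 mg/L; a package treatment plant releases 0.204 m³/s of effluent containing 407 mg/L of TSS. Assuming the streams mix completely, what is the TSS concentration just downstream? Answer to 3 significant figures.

After mixing, C = (1.240·4.500 + 0.1200·480.0 + 0.2040·407.0) / 1.564 = 146.2/1.564 = 93.48 mg/L.

93.5 mg/L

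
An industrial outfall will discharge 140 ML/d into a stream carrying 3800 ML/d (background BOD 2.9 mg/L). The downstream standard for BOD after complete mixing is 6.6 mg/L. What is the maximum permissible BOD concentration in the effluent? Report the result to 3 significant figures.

107 mg/L

At the limit, (Qr·Cr + Qe·Cₑ)/(Qr + Qe) = 6.6:
Cₑ = (3940·6.6 − 3800·2.900) / 140.0 = 107.0 mg/L.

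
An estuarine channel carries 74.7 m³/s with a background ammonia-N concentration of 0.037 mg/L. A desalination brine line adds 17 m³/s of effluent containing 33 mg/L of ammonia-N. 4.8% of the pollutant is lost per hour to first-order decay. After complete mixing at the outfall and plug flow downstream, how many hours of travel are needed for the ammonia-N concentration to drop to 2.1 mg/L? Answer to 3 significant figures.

After mixing, C = (74.70·0.03700 + 17.00·33.00) / 91.70 = 563.8/91.70 = 6.148 mg/L.
4.8%/h lost → k = −ln(1 − 0.048) = 0.04919 h⁻¹.
6.148·exp(−k·t) = 2.1 → t = ln(6.148/2.1)/k = 78610 s = 21.84 h.

21.8 h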